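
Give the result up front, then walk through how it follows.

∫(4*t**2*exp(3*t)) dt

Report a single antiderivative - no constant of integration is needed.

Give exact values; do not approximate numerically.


The answer is 4*t**2*exp(3*t)/3 - 8*t*exp(3*t)/9 + 8*exp(3*t)/27.
Step 1. Integrate ∫(4*t**2*exp(3*t)) dt by parts with u = t**2, dv = (4*exp(3*t)) dt, so v = 4*exp(3*t)/3: now 4*t**2*exp(3*t)/3 + ∫(-8*t*exp(3*t)/3) dt.
Step 2. Integrate ∫(-8*t*exp(3*t)/3) dt by parts with u = t, dv = (-8*exp(3*t)/3) dt, so v = -8*exp(3*t)/9: now 4*t**2*exp(3*t)/3 - 8*t*exp(3*t)/9 + ∫(8*exp(3*t)/9) dt.
Step 3. Evaluate the standard form: now 4*t**2*exp(3*t)/3 - 8*t*exp(3*t)/9 + 8*exp(3*t)/27.
Answer: 4*t**2*exp(3*t)/3 - 8*t*exp(3*t)/9 + 8*exp(3*t)/27.


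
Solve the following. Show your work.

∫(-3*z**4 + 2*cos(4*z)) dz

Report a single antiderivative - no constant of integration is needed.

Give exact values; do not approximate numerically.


Step 1. Rewrite: now ∫(-3*z**4) dz + ∫(2*cos(4*z)) dz.
Step 2. Evaluate the standard form: now -3*z**5/5 + ∫(2*cos(4*z)) dz.
Step 3. Evaluate the standard form: now -3*z**5/5 + sin(4*z)/2.
Answer: -3*z**5/5 + sin(4*z)/2.


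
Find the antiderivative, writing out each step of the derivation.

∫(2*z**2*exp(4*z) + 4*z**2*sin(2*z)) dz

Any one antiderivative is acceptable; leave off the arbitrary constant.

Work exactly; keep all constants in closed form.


Step 1. Rewrite: now ∫(2*z**2*exp(4*z)) dz + ∫(4*z**2*sin(2*z)) dz.
Step 2. Integrate ∫(4*z**2*sin(2*z)) dz by parts with u = z**2, dv = (4*sin(2*z)) dz, so v = -2*cos(2*z): now -2*z**2*cos(2*z) + ∫(4*z*cos(2*z)) dz + ∫(2*z**2*exp(4*z)) dz.
Step 3. Integrate ∫(4*z*cos(2*z)) dz by parts with u = z, dv = (4*cos(2*z)) dz, so v = 2*sin(2*z): now -2*z**2*cos(2*z) + 2*z*sin(2*z) + ∫(2*z**2*exp(4*z)) dz + ∫(-2*sin(2*z)) dz.
Step 4. Evaluate the standard form: now -2*z**2*cos(2*z) + 2*z*sin(2*z) + cos(2*z) + ∫(2*z**2*exp(4*z)) dz.
Step 5. Integrate ∫(2*z**2*exp(4*z)) dz by parts with u = z**2, dv = (2*exp(4*z)) dz, so v = exp(4*z)/2: now z**2*exp(4*z)/2 - 2*z**2*cos(2*z) + 2*z*sin(2*z) + cos(2*z) + ∫(-z*exp(4*z)) dz.
Step 6. Integrate ∫(-z*exp(4*z)) dz by parts with u = z, dv = (-exp(4*z)) dz, so v = -exp(4*z)/4: now z**2*exp(4*z)/2 - 2*z**2*cos(2*z) - z*exp(4*z)/4 + 2*z*sin(2*z) + cos(2*z) + ∫(exp(4*z)/4) dz.
Step 7. Evaluate the standard form: now z**2*exp(4*z)/2 - 2*z**2*cos(2*z) - z*exp(4*z)/4 + 2*z*sin(2*z) + exp(4*z)/16 + cos(2*z).
Answer: z**2*exp(4*z)/2 - 2*z**2*cos(2*z) - z*exp(4*z)/4 + 2*z*sin(2*z) + exp(4*z)/16 + cos(2*z).


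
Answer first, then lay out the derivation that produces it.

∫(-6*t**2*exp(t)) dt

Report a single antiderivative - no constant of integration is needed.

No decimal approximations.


The answer is -6*t**2*exp(t) + 12*t*exp(t) - 12*exp(t).
Step 1. Integrate ∫(-6*t**2*exp(t)) dt by parts with u = t**2, dv = (-6*exp(t)) dt, so v = -6*exp(t): now -6*t**2*exp(t) + ∫(12*t*exp(t)) dt.
Step 2. Integrate ∫(12*t*exp(t)) dt by parts with u = t, dv = (12*exp(t)) dt, so v = 12*exp(t): now -6*t**2*exp(t) + 12*t*exp(t) + ∫(-12*exp(t)) dt.
Step 3. Evaluate the standard form: now -6*t**2*exp(t) + 12*t*exp(t) - 12*exp(t).
Answer: -6*t**2*exp(t) + 12*t*exp(t) - 12*exp(t).


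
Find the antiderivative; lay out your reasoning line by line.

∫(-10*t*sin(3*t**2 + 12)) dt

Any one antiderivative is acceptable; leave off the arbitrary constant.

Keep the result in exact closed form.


Step 1. Substitute u = t**2 + 4, turning ∫(-10*t*sin(3*t**2 + 12)) dt into ∫(-5*sin(3*u)) du: now ∫(-5*sin(3*u)) du.
Step 2. Evaluate the standard form: now 5*cos(3*u)/3.
Step 3. Substitute back u = t**2 + 4: now 5*cos(3*t**2 + 12)/3.
Answer: 5*cos(3*t**2 + 12)/3.


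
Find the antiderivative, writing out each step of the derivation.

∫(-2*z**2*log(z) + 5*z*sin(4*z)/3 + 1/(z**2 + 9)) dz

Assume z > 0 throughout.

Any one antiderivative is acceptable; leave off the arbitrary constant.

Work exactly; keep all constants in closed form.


Step 1. Rewrite: now ∫(5*z*sin(4*z)/3) dz + ∫(-2*z**2*log(z)) dz + ∫(1/(z**2 + 9)) dz.
Step 2. Evaluate the standard form: now atan(z/3)/3 + ∫(5*z*sin(4*z)/3) dz + ∫(-2*z**2*log(z)) dz.
Step 3. Integrate ∫(-2*z**2*log(z)) dz by parts with u = log(z), dv = (-2*z**2) dz, so v = -2*z**3/3 [assuming z > 0]: now -2*z**3*log(z)/3 + atan(z/3)/3 + ∫(2*z**2/3) dz + ∫(5*z*sin(4*z)/3) dz.
Step 4. Evaluate the standard form: now -2*z**3*log(z)/3 + 2*z**3/9 + atan(z/3)/3 + ∫(5*z*sin(4*z)/3) dz.
Step 5. Integrate ∫(5*z*sin(4*z)/3) dz by parts with u = z, dv = (5*sin(4*z)/3) dz, so v = -5*cos(4*z)/12: now -2*z**3*log(z)/3 + 2*z**3/9 - 5*z*cos(4*z)/12 + atan(z/3)/3 + ∫(5*cos(4*z)/12) dz.
Step 6. Evaluate the standard form: now -2*z**3*log(z)/3 + 2*z**3/9 - 5*z*cos(4*z)/12 + 5*sin(4*z)/48 + atan(z/3)/3.
Answer: -2*z**3*log(z)/3 + 2*z**3/9 - 5*z*cos(4*z)/12 + 5*sin(4*z)/48 + atan(z/3)/3.


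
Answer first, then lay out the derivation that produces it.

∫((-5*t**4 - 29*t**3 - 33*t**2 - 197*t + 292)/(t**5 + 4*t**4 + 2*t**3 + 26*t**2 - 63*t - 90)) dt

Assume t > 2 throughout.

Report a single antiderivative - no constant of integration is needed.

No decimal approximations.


The answer is -2*log(t - 2) - 4*log(t + 1) + log(t + 5) - 4*atan(t/3)/3.
Step 1. Decompose ∫((-5*t**4 - 29*t**3 - 33*t**2 - 197*t + 292)/(t**5 + 4*t**4 + 2*t**3 + 26*t**2 - 63*t - 90)) dt by partial fractions, (-5*t**4 - 29*t**3 - 33*t**2 - 197*t + 292)/(t**5 + 4*t**4 + 2*t**3 + 26*t**2 - 63*t - 90) = -4/(t**2 + 9) + 1/(t + 5) - 4/(t + 1) - 2/(t - 2): now ∫(-2/(t - 2)) dt + ∫(-4/(t + 1)) dt + ∫(1/(t + 5)) dt + ∫(-4/(t**2 + 9)) dt.
Step 2. Evaluate the standard form [assuming t > -5]: now log(t + 5) + ∫(-2/(t - 2)) dt + ∫(-4/(t + 1)) dt + ∫(-4/(t**2 + 9)) dt.
Step 3. Evaluate the standard form [assuming t > 2]: now -2*log(t - 2) + log(t + 5) + ∫(-4/(t + 1)) dt + ∫(-4/(t**2 + 9)) dt.
Step 4. Evaluate the standard form [assuming t > -1]: now -2*log(t - 2) - 4*log(t + 1) + log(t + 5) + ∫(-4/(t**2 + 9)) dt.
Step 5. Evaluate the standard form: now -2*log(t - 2) - 4*log(t + 1) + log(t + 5) - 4*atan(t/3)/3.
Answer: -2*log(t - 2) - 4*log(t + 1) + log(t + 5) - 4*atan(t/3)/3.


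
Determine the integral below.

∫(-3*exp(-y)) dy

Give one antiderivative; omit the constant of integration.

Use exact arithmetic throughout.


Answer: 3*exp(-y).


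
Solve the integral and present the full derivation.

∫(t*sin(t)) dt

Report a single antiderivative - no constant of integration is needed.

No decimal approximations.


Step 1. Integrate ∫(t*sin(t)) dt by parts with u = t, dv = (sin(t)) dt, so v = -cos(t): now -t*cos(t) + ∫(cos(t)) dt.
Step 2. Evaluate the standard form: now -t*cos(t) + sin(t).
Answer: -t*cos(t) + sin(t).


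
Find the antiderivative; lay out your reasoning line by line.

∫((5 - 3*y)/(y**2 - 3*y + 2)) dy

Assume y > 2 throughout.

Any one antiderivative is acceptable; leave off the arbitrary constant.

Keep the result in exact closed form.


Step 1. Decompose ∫((5 - 3*y)/(y**2 - 3*y + 2)) dy by partial fractions, (5 - 3*y)/(y**2 - 3*y + 2) = -2/(y - 1) - 1/(y - 2): now ∫(-1/(y - 2)) dy + ∫(-2/(y - 1)) dy.
Step 2. Evaluate the standard form [assuming y > 1]: now -2*log(y - 1) + ∫(-1/(y - 2)) dy.
Step 3. Evaluate the standard form [assuming y > 2]: now -log(y - 2) - 2*log(y - 1).
Answer: -log(y - 2) - 2*log(y - 1).


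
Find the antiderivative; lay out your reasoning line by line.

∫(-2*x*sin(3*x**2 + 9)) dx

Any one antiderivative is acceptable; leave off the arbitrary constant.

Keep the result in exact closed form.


Step 1. Substitute u = x**2 + 3, turning ∫(-2*x*sin(3*x**2 + 9)) dx into ∫(-sin(3*u)) du: now ∫(-sin(3*u)) du.
Step 2. Evaluate the standard form: now cos(3*u)/3.
Step 3. Substitute back u = x**2 + 3: now cos(3*x**2 + 9)/3.
Answer: cos(3*x**2 + 9)/3.


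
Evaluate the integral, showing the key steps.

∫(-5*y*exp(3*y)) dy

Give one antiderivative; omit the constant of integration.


Step 1. Integrate ∫(-5*y*exp(3*y)) dy by parts with u = y, dv = (-5*exp(3*y)) dy, so v = -5*exp(3*y)/3: now -5*y*exp(3*y)/3 + ∫(5*exp(3*y)/3) dy.
Step 2. Evaluate the standard form: now -5*y*exp(3*y)/3 + 5*exp(3*y)/9.
Answer: -5*y*exp(3*y)/3 + 5*exp(3*y)/9.


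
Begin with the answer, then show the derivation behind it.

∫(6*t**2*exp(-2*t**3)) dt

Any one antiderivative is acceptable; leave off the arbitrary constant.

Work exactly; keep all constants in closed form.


The answer is -exp(-2*t**3).
Step 1. Substitute u = t**3, turning ∫(6*t**2*exp(-2*t**3)) dt into ∫(2*exp(-2*u)) du: now ∫(2*exp(-2*u)) du.
Step 2. Evaluate the standard form: now -exp(-2*u).
Step 3. Substitute back u = t**3: now -exp(-2*t**3).
Answer: -exp(-2*t**3).


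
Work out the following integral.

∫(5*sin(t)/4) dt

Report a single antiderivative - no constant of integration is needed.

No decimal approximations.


Answer: -5*cos(t)/4.


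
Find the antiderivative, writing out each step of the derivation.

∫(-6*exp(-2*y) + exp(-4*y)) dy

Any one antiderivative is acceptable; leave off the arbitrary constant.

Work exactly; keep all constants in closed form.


Step 1. Rewrite: now ∫(exp(-4*y)) dy + ∫(-6*exp(-2*y)) dy.
Step 2. Evaluate the standard form: now ∫(exp(-4*y)) dy + 3*exp(-2*y).
Step 3. Evaluate the standard form: now 3*exp(-2*y) - exp(-4*y)/4.
Answer: 3*exp(-2*y) - exp(-4*y)/4.


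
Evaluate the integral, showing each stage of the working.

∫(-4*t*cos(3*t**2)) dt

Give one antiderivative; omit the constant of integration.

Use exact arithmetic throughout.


Step 1. Substitute u = t**2, turning ∫(-4*t*cos(3*t**2)) dt into ∫(-2*cos(3*u)) du: now ∫(-2*cos(3*u)) du.
Step 2. Evaluate the standard form: now -2*sin(3*u)/3.
Step 3. Substitute back u = t**2: now -2*sin(3*t**2)/3.
Answer: -2*sin(3*t**2)/3.


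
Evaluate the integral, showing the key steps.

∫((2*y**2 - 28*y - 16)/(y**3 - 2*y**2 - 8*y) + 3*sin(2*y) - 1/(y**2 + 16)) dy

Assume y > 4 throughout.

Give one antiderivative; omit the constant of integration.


Step 1. Rewrite: now ∫((2*y**2 - 28*y - 16)/(y**3 - 2*y**2 - 8*y)) dy + ∫(-1/(y**2 + 16)) dy + ∫(3*sin(2*y)) dy.
Step 2. Decompose ∫((2*y**2 - 28*y - 16)/(y**3 - 2*y**2 - 8*y)) dy by partial fractions, (2*y**2 - 28*y - 16)/(y**3 - 2*y**2 - 8*y) = 4/(y + 2) - 4/(y - 4) + 2/y: now ∫(2/y) dy + ∫(-4/(y - 4)) dy + ∫(4/(y + 2)) dy + ∫(-1/(y**2 + 16)) dy + ∫(3*sin(2*y)) dy.
Step 3. Evaluate the standard form [assuming y > -2]: now 4*log(y + 2) + ∫(2/y) dy + ∫(-4/(y - 4)) dy + ∫(-1/(y**2 + 16)) dy + ∫(3*sin(2*y)) dy.
Step 4. Evaluate the standard form [assuming y > 4]: now -4*log(y - 4) + 4*log(y + 2) + ∫(2/y) dy + ∫(-1/(y**2 + 16)) dy + ∫(3*sin(2*y)) dy.
Step 5. Evaluate the standard form [assuming y > 0]: now 2*log(y) - 4*log(y - 4) + 4*log(y + 2) + ∫(-1/(y**2 + 16)) dy + ∫(3*sin(2*y)) dy.
Step 6. Evaluate the standard form: now 2*log(y) - 4*log(y - 4) + 4*log(y + 2) - atan(y/4)/4 + ∫(3*sin(2*y)) dy.
Step 7. Evaluate the standard form: now 2*log(y) - 4*log(y - 4) + 4*log(y + 2) - 3*cos(2*y)/2 - atan(y/4)/4.
Answer: 2*log(y) - 4*log(y - 4) + 4*log(y + 2) - 3*cos(2*y)/2 - atan(y/4)/4.


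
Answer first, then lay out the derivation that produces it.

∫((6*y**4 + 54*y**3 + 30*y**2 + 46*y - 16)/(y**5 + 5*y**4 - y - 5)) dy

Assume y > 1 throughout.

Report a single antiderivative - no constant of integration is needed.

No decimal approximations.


The answer is 5*log(y - 1) + 5*log(y + 1) - 4*log(y + 5) + 4*atan(y).
Step 1. Decompose ∫((6*y**4 + 54*y**3 + 30*y**2 + 46*y - 16)/(y**5 + 5*y**4 - y - 5)) dy by partial fractions, (6*y**4 + 54*y**3 + 30*y**2 + 46*y - 16)/(y**5 + 5*y**4 - y - 5) = 4/(y**2 + 1) - 4/(y + 5) + 5/(y + 1) + 5/(y - 1): now ∫(5/(y - 1)) dy + ∫(5/(y + 1)) dy + ∫(-4/(y + 5)) dy + ∫(4/(y**2 + 1)) dy.
Step 2. Evaluate the standard form [assuming y > -1]: now 5*log(y + 1) + ∫(5/(y - 1)) dy + ∫(-4/(y + 5)) dy + ∫(4/(y**2 + 1)) dy.
Step 3. Evaluate the standard form [assuming y > -5]: now 5*log(y + 1) - 4*log(y + 5) + ∫(5/(y - 1)) dy + ∫(4/(y**2 + 1)) dy.
Step 4. Evaluate the standard form [assuming y > 1]: now 5*log(y - 1) + 5*log(y + 1) - 4*log(y + 5) + ∫(4/(y**2 + 1)) dy.
Step 5. Evaluate the standard form: now 5*log(y - 1) + 5*log(y + 1) - 4*log(y + 5) + 4*atan(y).
Answer: 5*log(y - 1) + 5*log(y + 1) - 4*log(y + 5) + 4*atan(y).


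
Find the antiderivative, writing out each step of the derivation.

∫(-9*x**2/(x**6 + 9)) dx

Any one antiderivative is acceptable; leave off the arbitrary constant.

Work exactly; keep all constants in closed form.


Step 1. Substitute u = x**3, turning ∫(-9*x**2/(x**6 + 9)) dx into ∫(-3/(u**2 + 9)) du: now ∫(-3/(u**2 + 9)) du.
Step 2. Evaluate the standard form: now -atan(u/3).
Step 3. Substitute back u = x**3: now -atan(x**3/3).
Answer: -atan(x**3/3).


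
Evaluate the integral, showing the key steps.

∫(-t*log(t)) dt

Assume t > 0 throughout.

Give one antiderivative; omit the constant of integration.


Step 1. Integrate ∫(-t*log(t)) dt by parts with u = log(t), dv = (-t) dt, so v = -t**2/2 [assuming t > 0]: now -t**2*log(t)/2 + ∫(t/2) dt.
Step 2. Evaluate the standard form: now -t**2*log(t)/2 + t**2/4.
Answer: -t**2*log(t)/2 + t**2/4.


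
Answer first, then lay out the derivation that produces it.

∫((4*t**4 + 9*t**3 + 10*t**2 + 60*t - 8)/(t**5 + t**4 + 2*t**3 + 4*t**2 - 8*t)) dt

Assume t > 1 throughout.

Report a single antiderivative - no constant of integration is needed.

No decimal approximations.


The answer is log(t) + 5*log(t - 1) - 2*log(t + 2) - 2*atan(t/2).
Step 1. Decompose ∫((4*t**4 + 9*t**3 + 10*t**2 + 60*t - 8)/(t**5 + t**4 + 2*t**3 + 4*t**2 - 8*t)) dt by partial fractions, (4*t**4 + 9*t**3 + 10*t**2 + 60*t - 8)/(t**5 + t**4 + 2*t**3 + 4*t**2 - 8*t) = -4/(t**2 + 4) - 2/(t + 2) + 5/(t - 1) + 1/t: now ∫(1/t) dt + ∫(5/(t - 1)) dt + ∫(-2/(t + 2)) dt + ∫(-4/(t**2 + 4)) dt.
Step 2. Evaluate the standard form [assuming t > -2]: now -2*log(t + 2) + ∫(1/t) dt + ∫(5/(t - 1)) dt + ∫(-4/(t**2 + 4)) dt.
Step 3. Evaluate the standard form [assuming t > 0]: now log(t) - 2*log(t + 2) + ∫(5/(t - 1)) dt + ∫(-4/(t**2 + 4)) dt.
Step 4. Evaluate the standard form [assuming t > 1]: now log(t) + 5*log(t - 1) - 2*log(t + 2) + ∫(-4/(t**2 + 4)) dt.
Step 5. Evaluate the standard form: now log(t) + 5*log(t - 1) - 2*log(t + 2) - 2*atan(t/2).
Answer: log(t) + 5*log(t - 1) - 2*log(t + 2) - 2*atan(t/2).


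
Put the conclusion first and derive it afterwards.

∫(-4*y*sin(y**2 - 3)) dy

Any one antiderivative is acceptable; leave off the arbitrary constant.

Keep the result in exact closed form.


The answer is 2*cos(y**2 - 3).
Step 1. Substitute u = y**2 - 3, turning ∫(-4*y*sin(y**2 - 3)) dy into ∫(-2*sin(u)) du: now ∫(-2*sin(u)) du.
Step 2. Evaluate the standard form: now 2*cos(u).
Step 3. Substitute back u = y**2 - 3: now 2*cos(y**2 - 3).
Answer: 2*cos(y**2 - 3).


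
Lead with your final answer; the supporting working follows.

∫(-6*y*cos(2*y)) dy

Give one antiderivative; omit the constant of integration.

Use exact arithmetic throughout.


The answer is -3*y*sin(2*y) - 3*cos(2*y)/2.
Step 1. Integrate ∫(-6*y*cos(2*y)) dy by parts with u = y, dv = (-6*cos(2*y)) dy, so v = -3*sin(2*y): now -3*y*sin(2*y) + ∫(3*sin(2*y)) dy.
Step 2. Evaluate the standard form: now -3*y*sin(2*y) - 3*cos(2*y)/2.
Answer: -3*y*sin(2*y) - 3*cos(2*y)/2.


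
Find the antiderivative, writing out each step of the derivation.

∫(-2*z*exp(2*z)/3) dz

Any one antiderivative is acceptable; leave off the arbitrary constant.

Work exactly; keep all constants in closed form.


Step 1. Integrate ∫(-2*z*exp(2*z)/3) dz by parts with u = z, dv = (-2*exp(2*z)/3) dz, so v = -exp(2*z)/3: now -z*exp(2*z)/3 + ∫(exp(2*z)/3) dz.
Step 2. Evaluate the standard form: now -z*exp(2*z)/3 + exp(2*z)/6.
Answer: -z*exp(2*z)/3 + exp(2*z)/6.


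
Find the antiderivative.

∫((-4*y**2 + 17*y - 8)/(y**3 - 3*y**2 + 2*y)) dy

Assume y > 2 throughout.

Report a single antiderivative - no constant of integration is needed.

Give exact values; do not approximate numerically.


Answer: -4*log(y) + 5*log(y - 2) - 5*log(y - 1).


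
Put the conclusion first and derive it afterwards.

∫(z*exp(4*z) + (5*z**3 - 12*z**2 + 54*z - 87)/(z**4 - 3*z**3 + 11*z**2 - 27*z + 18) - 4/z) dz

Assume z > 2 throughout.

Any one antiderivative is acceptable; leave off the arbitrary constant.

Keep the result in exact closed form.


The answer is z*exp(4*z)/4 - exp(4*z)/16 - 4*log(z) + log(z - 2) + 4*log(z - 1) - atan(z/3).
Step 1. Rewrite: now ∫(-4/z) dz + ∫(z*exp(4*z)) dz + ∫((5*z**3 - 12*z**2 + 54*z - 87)/(z**4 - 3*z**3 + 11*z**2 - 27*z + 18)) dz.
Step 2. Decompose ∫((5*z**3 - 12*z**2 + 54*z - 87)/(z**4 - 3*z**3 + 11*z**2 - 27*z + 18)) dz by partial fractions, (5*z**3 - 12*z**2 + 54*z - 87)/(z**4 - 3*z**3 + 11*z**2 - 27*z + 18) = -3/(z**2 + 9) + 4/(z - 1) + 1/(z - 2): now ∫(-4/z) dz + ∫(z*exp(4*z)) dz + ∫(1/(z - 2)) dz + ∫(4/(z - 1)) dz + ∫(-3/(z**2 + 9)) dz.
Step 3. Evaluate the standard form [assuming z > 1]: now 4*log(z - 1) + ∫(-4/z) dz + ∫(z*exp(4*z)) dz + ∫(1/(z - 2)) dz + ∫(-3/(z**2 + 9)) dz.
Step 4. Evaluate the standard form [assuming z > 2]: now log(z - 2) + 4*log(z - 1) + ∫(-4/z) dz + ∫(z*exp(4*z)) dz + ∫(-3/(z**2 + 9)) dz.
Step 5. Evaluate the standard form: now log(z - 2) + 4*log(z - 1) - atan(z/3) + ∫(-4/z) dz + ∫(z*exp(4*z)) dz.
Step 6. Integrate ∫(z*exp(4*z)) dz by parts with u = z, dv = (exp(4*z)) dz, so v = exp(4*z)/4: now z*exp(4*z)/4 + log(z - 2) + 4*log(z - 1) - atan(z/3) + ∫(-4/z) dz + ∫(-exp(4*z)/4) dz.
Step 7. Evaluate the standard form: now z*exp(4*z)/4 - exp(4*z)/16 + log(z - 2) + 4*log(z - 1) - atan(z/3) + ∫(-4/z) dz.
Step 8. Evaluate the standard form [assuming z > 0]: now z*exp(4*z)/4 - exp(4*z)/16 - 4*log(z) + log(z - 2) + 4*log(z - 1) - atan(z/3).
Answer: z*exp(4*z)/4 - exp(4*z)/16 - 4*log(z) + log(z - 2) + 4*log(z - 1) - atan(z/3).


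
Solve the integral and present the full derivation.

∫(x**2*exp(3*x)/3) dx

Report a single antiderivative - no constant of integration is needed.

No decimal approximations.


Step 1. Integrate ∫(x**2*exp(3*x)/3) dx by parts with u = x**2, dv = (exp(3*x)/3) dx, so v = exp(3*x)/9: now x**2*exp(3*x)/9 + ∫(-2*x*exp(3*x)/9) dx.
Step 2. Integrate ∫(-2*x*exp(3*x)/9) dx by parts with u = x, dv = (-2*exp(3*x)/9) dx, so v = -2*exp(3*x)/27: now x**2*exp(3*x)/9 - 2*x*exp(3*x)/27 + ∫(2*exp(3*x)/27) dx.
Step 3. Evaluate the standard form: now x**2*exp(3*x)/9 - 2*x*exp(3*x)/27 + 2*exp(3*x)/81.
Answer: x**2*exp(3*x)/9 - 2*x*exp(3*x)/27 + 2*exp(3*x)/81.


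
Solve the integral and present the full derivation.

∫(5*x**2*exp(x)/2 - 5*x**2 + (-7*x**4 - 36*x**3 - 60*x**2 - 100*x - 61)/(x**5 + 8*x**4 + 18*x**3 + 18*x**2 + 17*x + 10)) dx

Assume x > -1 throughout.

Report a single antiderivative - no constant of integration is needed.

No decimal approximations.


Step 1. Rewrite: now ∫(-5*x**2) dx + ∫(5*x**2*exp(x)/2) dx + ∫((-7*x**4 - 36*x**3 - 60*x**2 - 100*x - 61)/(x**5 + 8*x**4 + 18*x**3 + 18*x**2 + 17*x + 10)) dx.
Step 2. Evaluate the standard form: now -5*x**3/3 + ∫(5*x**2*exp(x)/2) dx + ∫((-7*x**4 - 36*x**3 - 60*x**2 - 100*x - 61)/(x**5 + 8*x**4 + 18*x**3 + 18*x**2 + 17*x + 10)) dx.
Step 3. Integrate ∫(5*x**2*exp(x)/2) dx by parts with u = x**2, dv = (5*exp(x)/2) dx, so v = 5*exp(x)/2: now -5*x**3/3 + 5*x**2*exp(x)/2 + ∫(-5*x*exp(x)) dx + ∫((-7*x**4 - 36*x**3 - 60*x**2 - 100*x - 61)/(x**5 + 8*x**4 + 18*x**3 + 18*x**2 + 17*x + 10)) dx.
Step 4. Integrate ∫(-5*x*exp(x)) dx by parts with u = x, dv = (-5*exp(x)) dx, so v = -5*exp(x): now -5*x**3/3 + 5*x**2*exp(x)/2 - 5*x*exp(x) + ∫((-7*x**4 - 36*x**3 - 60*x**2 - 100*x - 61)/(x**5 + 8*x**4 + 18*x**3 + 18*x**2 + 17*x + 10)) dx + ∫(5*exp(x)) dx.
Step 5. Evaluate the standard form: now -5*x**3/3 + 5*x**2*exp(x)/2 - 5*x*exp(x) + 5*exp(x) + ∫((-7*x**4 - 36*x**3 - 60*x**2 - 100*x - 61)/(x**5 + 8*x**4 + 18*x**3 + 18*x**2 + 17*x + 10)) dx.
Step 6. Decompose ∫((-7*x**4 - 36*x**3 - 60*x**2 - 100*x - 61)/(x**5 + 8*x**4 + 18*x**3 + 18*x**2 + 17*x + 10)) dx by partial fractions, (-7*x**4 - 36*x**3 - 60*x**2 - 100*x - 61)/(x**5 + 8*x**4 + 18*x**3 + 18*x**2 + 17*x + 10) = -4/(x**2 + 1) - 3/(x + 5) - 5/(x + 2) + 1/(x + 1): now -5*x**3/3 + 5*x**2*exp(x)/2 - 5*x*exp(x) + 5*exp(x) + ∫(1/(x + 1)) dx + ∫(-5/(x + 2)) dx + ∫(-3/(x + 5)) dx + ∫(-4/(x**2 + 1)) dx.
Step 7. Evaluate the standard form [assuming x > -5]: now -5*x**3/3 + 5*x**2*exp(x)/2 - 5*x*exp(x) + 5*exp(x) - 3*log(x + 5) + ∫(1/(x + 1)) dx + ∫(-5/(x + 2)) dx + ∫(-4/(x**2 + 1)) dx.
Step 8. Evaluate the standard form [assuming x > -2]: now -5*x**3/3 + 5*x**2*exp(x)/2 - 5*x*exp(x) + 5*exp(x) - 5*log(x + 2) - 3*log(x + 5) + ∫(1/(x + 1)) dx + ∫(-4/(x**2 + 1)) dx.
Step 9. Evaluate the standard form [assuming x > -1]: now -5*x**3/3 + 5*x**2*exp(x)/2 - 5*x*exp(x) + 5*exp(x) + log(x + 1) - 5*log(x + 2) - 3*log(x + 5) + ∫(-4/(x**2 + 1)) dx.
Step 10. Evaluate the standard form: now -5*x**3/3 + 5*x**2*exp(x)/2 - 5*x*exp(x) + 5*exp(x) + log(x + 1) - 5*log(x + 2) - 3*log(x + 5) - 4*atan(x).
Answer: -5*x**3/3 + 5*x**2*exp(x)/2 - 5*x*exp(x) + 5*exp(x) + log(x + 1) - 5*log(x + 2) - 3*log(x + 5) - 4*atan(x).


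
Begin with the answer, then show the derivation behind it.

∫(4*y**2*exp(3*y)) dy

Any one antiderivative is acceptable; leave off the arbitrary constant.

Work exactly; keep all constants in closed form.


The answer is 4*y**2*exp(3*y)/3 - 8*y*exp(3*y)/9 + 8*exp(3*y)/27.
Step 1. Integrate ∫(4*y**2*exp(3*y)) dy by parts with u = y**2, dv = (4*exp(3*y)) dy, so v = 4*exp(3*y)/3: now 4*y**2*exp(3*y)/3 + ∫(-8*y*exp(3*y)/3) dy.
Step 2. Integrate ∫(-8*y*exp(3*y)/3) dy by parts with u = y, dv = (-8*exp(3*y)/3) dy, so v = -8*exp(3*y)/9: now 4*y**2*exp(3*y)/3 - 8*y*exp(3*y)/9 + ∫(8*exp(3*y)/9) dy.
Step 3. Evaluate the standard form: now 4*y**2*exp(3*y)/3 - 8*y*exp(3*y)/9 + 8*exp(3*y)/27.
Answer: 4*y**2*exp(3*y)/3 - 8*y*exp(3*y)/9 + 8*exp(3*y)/27.


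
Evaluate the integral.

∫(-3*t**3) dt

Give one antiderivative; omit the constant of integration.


Answer: -3*t**4/4.


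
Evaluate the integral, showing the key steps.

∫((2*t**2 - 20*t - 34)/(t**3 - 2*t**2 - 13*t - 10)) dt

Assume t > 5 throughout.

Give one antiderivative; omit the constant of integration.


Step 1. Decompose ∫((2*t**2 - 20*t - 34)/(t**3 - 2*t**2 - 13*t - 10)) dt by partial fractions, (2*t**2 - 20*t - 34)/(t**3 - 2*t**2 - 13*t - 10) = 2/(t + 2) + 2/(t + 1) - 2/(t - 5): now ∫(-2/(t - 5)) dt + ∫(2/(t + 1)) dt + ∫(2/(t + 2)) dt.
Step 2. Evaluate the standard form [assuming t > -2]: now 2*log(t + 2) + ∫(-2/(t - 5)) dt + ∫(2/(t + 1)) dt.
Step 3. Evaluate the standard form [assuming t > -1]: now 2*log(t + 1) + 2*log(t + 2) + ∫(-2/(t - 5)) dt.
Step 4. Evaluate the standard form [assuming t > 5]: now -2*log(t - 5) + 2*log(t + 1) + 2*log(t + 2).
Answer: -2*log(t - 5) + 2*log(t + 1) + 2*log(t + 2).


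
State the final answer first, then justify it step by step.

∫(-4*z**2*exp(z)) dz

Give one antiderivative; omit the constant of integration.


The answer is -4*z**2*exp(z) + 8*z*exp(z) - 8*exp(z).
Step 1. Integrate ∫(-4*z**2*exp(z)) dz by parts with u = z**2, dv = (-4*exp(z)) dz, so v = -4*exp(z): now -4*z**2*exp(z) + ∫(8*z*exp(z)) dz.
Step 2. Integrate ∫(8*z*exp(z)) dz by parts with u = z, dv = (8*exp(z)) dz, so v = 8*exp(z): now -4*z**2*exp(z) + 8*z*exp(z) + ∫(-8*exp(z)) dz.
Step 3. Evaluate the standard form: now -4*z**2*exp(z) + 8*z*exp(z) - 8*exp(z).
Answer: -4*z**2*exp(z) + 8*z*exp(z) - 8*exp(z).


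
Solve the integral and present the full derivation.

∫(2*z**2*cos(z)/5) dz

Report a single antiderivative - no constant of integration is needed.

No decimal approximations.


Step 1. Integrate ∫(2*z**2*cos(z)/5) dz by parts with u = z**2, dv = (2*cos(z)/5) dz, so v = 2*sin(z)/5: now 2*z**2*sin(z)/5 + ∫(-4*z*sin(z)/5) dz.
Step 2. Integrate ∫(-4*z*sin(z)/5) dz by parts with u = z, dv = (-4*sin(z)/5) dz, so v = 4*cos(z)/5: now 2*z**2*sin(z)/5 + 4*z*cos(z)/5 + ∫(-4*cos(z)/5) dz.
Step 3. Evaluate the standard form: now 2*z**2*sin(z)/5 + 4*z*cos(z)/5 - 4*sin(z)/5.
Answer: 2*z**2*sin(z)/5 + 4*z*cos(z)/5 - 4*sin(z)/5.


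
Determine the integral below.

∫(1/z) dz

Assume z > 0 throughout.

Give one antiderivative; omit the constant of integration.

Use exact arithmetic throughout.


Answer: log(z).


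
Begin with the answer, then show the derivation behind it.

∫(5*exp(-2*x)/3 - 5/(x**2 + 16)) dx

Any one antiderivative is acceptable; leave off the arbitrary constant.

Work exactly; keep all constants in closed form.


The answer is -5*atan(x/4)/4 - 5*exp(-2*x)/6.
Step 1. Rewrite: now ∫(-5/(x**2 + 16)) dx + ∫(5*exp(-2*x)/3) dx.
Step 2. Evaluate the standard form: now -5*atan(x/4)/4 + ∫(5*exp(-2*x)/3) dx.
Step 3. Evaluate the standard form: now -5*atan(x/4)/4 - 5*exp(-2*x)/6.
Answer: -5*atan(x/4)/4 - 5*exp(-2*x)/6.


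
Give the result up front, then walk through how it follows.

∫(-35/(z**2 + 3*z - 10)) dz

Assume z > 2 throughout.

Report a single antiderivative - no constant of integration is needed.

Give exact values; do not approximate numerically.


The answer is -5*log(z - 2) + 5*log(z + 5).
Step 1. Decompose ∫(-35/(z**2 + 3*z - 10)) dz by partial fractions, -35/(z**2 + 3*z - 10) = 5/(z + 5) - 5/(z - 2): now ∫(-5/(z - 2)) dz + ∫(5/(z + 5)) dz.
Step 2. Evaluate the standard form [assuming z > -5]: now 5*log(z + 5) + ∫(-5/(z - 2)) dz.
Step 3. Evaluate the standard form [assuming z > 2]: now -5*log(z - 2) + 5*log(z + 5).
Answer: -5*log(z - 2) + 5*log(z + 5).


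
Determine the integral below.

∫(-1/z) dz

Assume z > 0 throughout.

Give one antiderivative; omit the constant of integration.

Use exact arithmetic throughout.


Answer: -log(z).


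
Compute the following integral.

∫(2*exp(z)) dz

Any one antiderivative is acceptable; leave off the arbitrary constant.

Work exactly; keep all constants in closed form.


Answer: 2*exp(z).


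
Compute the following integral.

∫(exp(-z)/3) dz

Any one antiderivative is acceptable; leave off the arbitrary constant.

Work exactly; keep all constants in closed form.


Answer: -exp(-z)/3.


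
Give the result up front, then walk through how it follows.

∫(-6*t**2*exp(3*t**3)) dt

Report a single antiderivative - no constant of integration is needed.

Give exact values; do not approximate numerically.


The answer is -2*exp(3*t**3)/3.
Step 1. Substitute u = t**3, turning ∫(-6*t**2*exp(3*t**3)) dt into ∫(-2*exp(3*u)) du: now ∫(-2*exp(3*u)) du.
Step 2. Evaluate the standard form: now -2*exp(3*u)/3.
Step 3. Substitute back u = t**3: now -2*exp(3*t**3)/3.
Answer: -2*exp(3*t**3)/3.


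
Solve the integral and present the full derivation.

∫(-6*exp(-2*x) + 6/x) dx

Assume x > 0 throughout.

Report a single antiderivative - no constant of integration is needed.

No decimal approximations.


Step 1. Rewrite: now ∫(6/x) dx + ∫(-6*exp(-2*x)) dx.
Step 2. Evaluate the standard form: now ∫(6/x) dx + 3*exp(-2*x).
Step 3. Evaluate the standard form [assuming x > 0]: now 6*log(x) + 3*exp(-2*x).
Answer: 6*log(x) + 3*exp(-2*x).


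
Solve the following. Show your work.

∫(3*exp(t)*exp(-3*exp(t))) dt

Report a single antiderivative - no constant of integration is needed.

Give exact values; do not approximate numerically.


Step 1. Substitute u = exp(t), turning ∫(3*exp(t)*exp(-3*exp(t))) dt into ∫(3*exp(-3*u)) du: now ∫(3*exp(-3*u)) du.
Step 2. Evaluate the standard form: now -exp(-3*u).
Step 3. Substitute back u = exp(t): now -exp(-3*exp(t)).
Answer: -exp(-3*exp(t)).


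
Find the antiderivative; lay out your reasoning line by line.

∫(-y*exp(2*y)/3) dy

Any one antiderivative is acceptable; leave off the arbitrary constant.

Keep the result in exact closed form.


Step 1. Integrate ∫(-y*exp(2*y)/3) dy by parts with u = y, dv = (-exp(2*y)/3) dy, so v = -exp(2*y)/6: now -y*exp(2*y)/6 + ∫(exp(2*y)/6) dy.
Step 2. Evaluate the standard form: now -y*exp(2*y)/6 + exp(2*y)/12.
Answer: -y*exp(2*y)/6 + exp(2*y)/12.


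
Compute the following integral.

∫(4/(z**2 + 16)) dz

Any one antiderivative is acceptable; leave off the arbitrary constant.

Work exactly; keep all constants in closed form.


Answer: atan(z/4).


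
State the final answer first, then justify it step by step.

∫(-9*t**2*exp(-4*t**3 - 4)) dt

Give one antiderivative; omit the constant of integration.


The answer is 3*exp(-4*t**3 - 4)/4.
Step 1. Substitute u = t**3 + 1, turning ∫(-9*t**2*exp(-4*t**3 - 4)) dt into ∫(-3*exp(-4*u)) du: now ∫(-3*exp(-4*u)) du.
Step 2. Evaluate the standard form: now 3*exp(-4*u)/4.
Step 3. Substitute back u = t**3 + 1: now 3*exp(-4*t**3 - 4)/4.
Answer: 3*exp(-4*t**3 - 4)/4.


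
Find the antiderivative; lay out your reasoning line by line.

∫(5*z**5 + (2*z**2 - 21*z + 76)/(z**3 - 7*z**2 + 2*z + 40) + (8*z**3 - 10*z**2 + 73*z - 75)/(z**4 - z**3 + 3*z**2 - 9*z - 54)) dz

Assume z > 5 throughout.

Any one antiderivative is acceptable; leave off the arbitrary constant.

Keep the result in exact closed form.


Step 1. Rewrite: now ∫(5*z**5) dz + ∫((2*z**2 - 21*z + 76)/(z**3 - 7*z**2 + 2*z + 40)) dz + ∫((8*z**3 - 10*z**2 + 73*z - 75)/(z**4 - z**3 + 3*z**2 - 9*z - 54)) dz.
Step 2. Evaluate the standard form: now 5*z**6/6 + ∫((2*z**2 - 21*z + 76)/(z**3 - 7*z**2 + 2*z + 40)) dz + ∫((8*z**3 - 10*z**2 + 73*z - 75)/(z**4 - z**3 + 3*z**2 - 9*z - 54)) dz.
Step 3. Decompose ∫((2*z**2 - 21*z + 76)/(z**3 - 7*z**2 + 2*z + 40)) dz by partial fractions, (2*z**2 - 21*z + 76)/(z**3 - 7*z**2 + 2*z + 40) = 3/(z + 2) - 4/(z - 4) + 3/(z - 5): now 5*z**6/6 + ∫((8*z**3 - 10*z**2 + 73*z - 75)/(z**4 - z**3 + 3*z**2 - 9*z - 54)) dz + ∫(3/(z - 5)) dz + ∫(-4/(z - 4)) dz + ∫(3/(z + 2)) dz.
Step 4. Evaluate the standard form [assuming z > 5]: now 5*z**6/6 + 3*log(z - 5) + ∫((8*z**3 - 10*z**2 + 73*z - 75)/(z**4 - z**3 + 3*z**2 - 9*z - 54)) dz + ∫(-4/(z - 4)) dz + ∫(3/(z + 2)) dz.
Step 5. Evaluate the standard form [assuming z > -2]: now 5*z**6/6 + 3*log(z - 5) + 3*log(z + 2) + ∫((8*z**3 - 10*z**2 + 73*z - 75)/(z**4 - z**3 + 3*z**2 - 9*z - 54)) dz + ∫(-4/(z - 4)) dz.
Step 6. Evaluate the standard form [assuming z > 4]: now 5*z**6/6 + 3*log(z - 5) - 4*log(z - 4) + 3*log(z + 2) + ∫((8*z**3 - 10*z**2 + 73*z - 75)/(z**4 - z**3 + 3*z**2 - 9*z - 54)) dz.
Step 7. Decompose ∫((8*z**3 - 10*z**2 + 73*z - 75)/(z**4 - z**3 + 3*z**2 - 9*z - 54)) dz by partial fractions, (8*z**3 - 10*z**2 + 73*z - 75)/(z**4 - z**3 + 3*z**2 - 9*z - 54) = -1/(z**2 + 9) + 5/(z + 2) + 3/(z - 3): now 5*z**6/6 + 3*log(z - 5) - 4*log(z - 4) + 3*log(z + 2) + ∫(3/(z - 3)) dz + ∫(5/(z + 2)) dz + ∫(-1/(z**2 + 9)) dz.
Step 8. Evaluate the standard form [assuming z > -2]: now 5*z**6/6 + 3*log(z - 5) - 4*log(z - 4) + 8*log(z + 2) + ∫(3/(z - 3)) dz + ∫(-1/(z**2 + 9)) dz.
Step 9. Evaluate the standard form [assuming z > 3]: now 5*z**6/6 + 3*log(z - 5) - 4*log(z - 4) + 3*log(z - 3) + 8*log(z + 2) + ∫(-1/(z**2 + 9)) dz.
Step 10. Evaluate the standard form: now 5*z**6/6 + 3*log(z - 5) - 4*log(z - 4) + 3*log(z - 3) + 8*log(z + 2) - atan(z/3)/3.
Answer: 5*z**6/6 + 3*log(z - 5) - 4*log(z - 4) + 3*log(z - 3) + 8*log(z + 2) - atan(z/3)/3.


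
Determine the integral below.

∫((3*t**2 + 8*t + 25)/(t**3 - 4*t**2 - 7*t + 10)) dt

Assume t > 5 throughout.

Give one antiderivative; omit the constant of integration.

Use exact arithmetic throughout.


Answer: 5*log(t - 5) - 3*log(t - 1) + log(t + 2).


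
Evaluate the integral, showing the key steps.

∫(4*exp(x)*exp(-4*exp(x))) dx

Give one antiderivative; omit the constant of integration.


Step 1. Substitute u = exp(x), turning ∫(4*exp(x)*exp(-4*exp(x))) dx into ∫(4*exp(-4*u)) du: now ∫(4*exp(-4*u)) du.
Step 2. Evaluate the standard form: now -exp(-4*u).
Step 3. Substitute back u = exp(x): now -exp(-4*exp(x)).
Answer: -exp(-4*exp(x)).


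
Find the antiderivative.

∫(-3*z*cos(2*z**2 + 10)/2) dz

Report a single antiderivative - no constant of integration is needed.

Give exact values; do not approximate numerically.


Answer: -3*sin(2*z**2 + 10)/8.


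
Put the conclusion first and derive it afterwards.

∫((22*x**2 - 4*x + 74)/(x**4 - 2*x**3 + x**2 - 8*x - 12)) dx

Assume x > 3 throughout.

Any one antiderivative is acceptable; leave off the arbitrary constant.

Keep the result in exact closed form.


The answer is 5*log(x - 3) - 5*log(x + 1) + atan(x/2).
Step 1. Decompose ∫((22*x**2 - 4*x + 74)/(x**4 - 2*x**3 + x**2 - 8*x - 12)) dx by partial fractions, (22*x**2 - 4*x + 74)/(x**4 - 2*x**3 + x**2 - 8*x - 12) = 2/(x**2 + 4) - 5/(x + 1) + 5/(x - 3): now ∫(5/(x - 3)) dx + ∫(-5/(x + 1)) dx + ∫(2/(x**2 + 4)) dx.
Step 2. Evaluate the standard form [assuming x > 3]: now 5*log(x - 3) + ∫(-5/(x + 1)) dx + ∫(2/(x**2 + 4)) dx.
Step 3. Evaluate the standard form [assuming x > -1]: now 5*log(x - 3) - 5*log(x + 1) + ∫(2/(x**2 + 4)) dx.
Step 4. Evaluate the standard form: now 5*log(x - 3) - 5*log(x + 1) + atan(x/2).
Answer: 5*log(x - 3) - 5*log(x + 1) + atan(x/2).


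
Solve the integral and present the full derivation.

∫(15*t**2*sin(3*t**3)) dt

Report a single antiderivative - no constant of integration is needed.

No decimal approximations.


Step 1. Substitute u = t**3, turning ∫(15*t**2*sin(3*t**3)) dt into ∫(5*sin(3*u)) du: now ∫(5*sin(3*u)) du.
Step 2. Evaluate the standard form: now -5*cos(3*u)/3.
Step 3. Substitute back u = t**3: now -5*cos(3*t**3)/3.
Answer: -5*cos(3*t**3)/3.


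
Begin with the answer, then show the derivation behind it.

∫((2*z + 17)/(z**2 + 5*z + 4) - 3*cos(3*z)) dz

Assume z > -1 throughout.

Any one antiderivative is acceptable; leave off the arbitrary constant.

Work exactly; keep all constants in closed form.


The answer is 5*log(z + 1) - 3*log(z + 4) - sin(3*z).
Step 1. Rewrite: now ∫((2*z + 17)/(z**2 + 5*z + 4)) dz + ∫(-3*cos(3*z)) dz.
Step 2. Decompose ∫((2*z + 17)/(z**2 + 5*z + 4)) dz by partial fractions, (2*z + 17)/(z**2 + 5*z + 4) = -3/(z + 4) + 5/(z + 1): now ∫(5/(z + 1)) dz + ∫(-3/(z + 4)) dz + ∫(-3*cos(3*z)) dz.
Step 3. Evaluate the standard form [assuming z > -1]: now 5*log(z + 1) + ∫(-3/(z + 4)) dz + ∫(-3*cos(3*z)) dz.
Step 4. Evaluate the standard form [assuming z > -4]: now 5*log(z + 1) - 3*log(z + 4) + ∫(-3*cos(3*z)) dz.
Step 5. Evaluate the standard form: now 5*log(z + 1) - 3*log(z + 4) - sin(3*z).
Answer: 5*log(z + 1) - 3*log(z + 4) - sin(3*z).


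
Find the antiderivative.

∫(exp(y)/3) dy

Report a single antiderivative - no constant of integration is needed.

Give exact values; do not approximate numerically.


Answer: exp(y)/3.


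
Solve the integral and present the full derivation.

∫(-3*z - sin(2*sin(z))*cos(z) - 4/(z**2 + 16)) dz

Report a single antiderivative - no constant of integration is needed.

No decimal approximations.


Step 1. Rewrite: now ∫(-3*z) dz + ∫(-sin(2*sin(z))*cos(z)) dz + ∫(-4/(z**2 + 16)) dz.
Step 2. Evaluate the standard form: now -3*z**2/2 + ∫(-sin(2*sin(z))*cos(z)) dz + ∫(-4/(z**2 + 16)) dz.
Step 3. Evaluate the standard form: now -3*z**2/2 - atan(z/4) + ∫(-sin(2*sin(z))*cos(z)) dz.
Step 4. Substitute u = sin(z), turning ∫(-sin(2*sin(z))*cos(z)) dz into ∫(-sin(2*u)) du: now -3*z**2/2 - atan(z/4) + ∫(-sin(2*u)) du.
Step 5. Evaluate the standard form: now -3*z**2/2 + cos(2*u)/2 - atan(z/4).
Step 6. Substitute back u = sin(z): now -3*z**2/2 + cos(2*sin(z))/2 - atan(z/4).
Answer: -3*z**2/2 + cos(2*sin(z))/2 - atan(z/4).


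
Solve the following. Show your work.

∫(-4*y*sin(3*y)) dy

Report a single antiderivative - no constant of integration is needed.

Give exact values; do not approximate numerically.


Step 1. Integrate ∫(-4*y*sin(3*y)) dy by parts with u = y, dv = (-4*sin(3*y)) dy, so v = 4*cos(3*y)/3: now 4*y*cos(3*y)/3 + ∫(-4*cos(3*y)/3) dy.
Step 2. Evaluate the standard form: now 4*y*cos(3*y)/3 - 4*sin(3*y)/9.
Answer: 4*y*cos(3*y)/3 - 4*sin(3*y)/9.


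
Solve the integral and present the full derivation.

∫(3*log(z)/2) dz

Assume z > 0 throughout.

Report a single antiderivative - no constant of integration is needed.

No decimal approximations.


Step 1. Integrate ∫(3*log(z)/2) dz by parts with u = log(z), dv = (3/2) dz, so v = 3*z/2 [assuming z > 0]: now 3*z*log(z)/2 + ∫(-3/2) dz.
Step 2. Evaluate the standard form: now 3*z*log(z)/2 - 3*z/2.
Answer: 3*z*log(z)/2 - 3*z/2.


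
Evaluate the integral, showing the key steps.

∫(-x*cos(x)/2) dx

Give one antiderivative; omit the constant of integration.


Step 1. Integrate ∫(-x*cos(x)/2) dx by parts with u = x, dv = (-cos(x)/2) dx, so v = -sin(x)/2: now -x*sin(x)/2 + ∫(sin(x)/2) dx.
Step 2. Evaluate the standard form: now -x*sin(x)/2 - cos(x)/2.
Answer: -x*sin(x)/2 - cos(x)/2.


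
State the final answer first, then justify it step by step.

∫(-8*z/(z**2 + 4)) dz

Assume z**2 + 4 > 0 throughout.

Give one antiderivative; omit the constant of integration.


The answer is -4*log(z**2 + 4).
Step 1. Substitute u = z**2 + 4, turning ∫(-8*z/(z**2 + 4)) dz into ∫(-4/u) du: now ∫(-4/u) du.
Step 2. Evaluate the standard form [assuming u > 0]: now -4*log(u).
Step 3. Substitute back u = z**2 + 4: now -4*log(z**2 + 4).
Answer: -4*log(z**2 + 4).


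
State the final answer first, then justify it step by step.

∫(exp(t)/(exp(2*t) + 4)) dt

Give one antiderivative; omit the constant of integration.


The answer is atan(exp(t)/2)/2.
Step 1. Substitute u = exp(t), turning ∫(exp(t)/(exp(2*t) + 4)) dt into ∫(1/(u**2 + 4)) du: now ∫(1/(u**2 + 4)) du.
Step 2. Evaluate the standard form: now atan(u/2)/2.
Step 3. Substitute back u = exp(t): now atan(exp(t)/2)/2.
Answer: atan(exp(t)/2)/2.


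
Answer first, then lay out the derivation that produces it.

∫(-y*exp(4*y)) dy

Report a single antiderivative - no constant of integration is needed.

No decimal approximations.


The answer is -y*exp(4*y)/4 + exp(4*y)/16.
Step 1. Integrate ∫(-y*exp(4*y)) dy by parts with u = y, dv = (-exp(4*y)) dy, so v = -exp(4*y)/4: now -y*exp(4*y)/4 + ∫(exp(4*y)/4) dy.
Step 2. Evaluate the standard form: now -y*exp(4*y)/4 + exp(4*y)/16.
Answer: -y*exp(4*y)/4 + exp(4*y)/16.


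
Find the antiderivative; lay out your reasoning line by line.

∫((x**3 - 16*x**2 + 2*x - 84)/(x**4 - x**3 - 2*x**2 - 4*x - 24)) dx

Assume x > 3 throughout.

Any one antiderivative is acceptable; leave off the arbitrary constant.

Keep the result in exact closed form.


Step 1. Decompose ∫((x**3 - 16*x**2 + 2*x - 84)/(x**4 - x**3 - 2*x**2 - 4*x - 24)) dx by partial fractions, (x**3 - 16*x**2 + 2*x - 84)/(x**4 - x**3 - 2*x**2 - 4*x - 24) = 2/(x**2 + 4) + 4/(x + 2) - 3/(x - 3): now ∫(-3/(x - 3)) dx + ∫(4/(x + 2)) dx + ∫(2/(x**2 + 4)) dx.
Step 2. Evaluate the standard form [assuming x > 3]: now -3*log(x - 3) + ∫(4/(x + 2)) dx + ∫(2/(x**2 + 4)) dx.
Step 3. Evaluate the standard form [assuming x > -2]: now -3*log(x - 3) + 4*log(x + 2) + ∫(2/(x**2 + 4)) dx.
Step 4. Evaluate the standard form: now -3*log(x - 3) + 4*log(x + 2) + atan(x/2).
Answer: -3*log(x - 3) + 4*log(x + 2) + atan(x/2).


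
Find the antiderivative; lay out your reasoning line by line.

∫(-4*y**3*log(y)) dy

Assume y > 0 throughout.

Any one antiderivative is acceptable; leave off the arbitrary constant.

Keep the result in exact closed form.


Step 1. Integrate ∫(-4*y**3*log(y)) dy by parts with u = log(y), dv = (-4*y**3) dy, so v = -y**4 [assuming y > 0]: now -y**4*log(y) + ∫(y**3) dy.
Step 2. Evaluate the standard form: now -y**4*log(y) + y**4/4.
Answer: -y**4*log(y) + y**4/4.


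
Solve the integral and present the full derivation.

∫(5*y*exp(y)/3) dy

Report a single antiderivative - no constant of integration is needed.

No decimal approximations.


Step 1. Integrate ∫(5*y*exp(y)/3) dy by parts with u = y, dv = (5*exp(y)/3) dy, so v = 5*exp(y)/3: now 5*y*exp(y)/3 + ∫(-5*exp(y)/3) dy.
Step 2. Evaluate the standard form: now 5*y*exp(y)/3 - 5*exp(y)/3.
Answer: 5*y*exp(y)/3 - 5*exp(y)/3.


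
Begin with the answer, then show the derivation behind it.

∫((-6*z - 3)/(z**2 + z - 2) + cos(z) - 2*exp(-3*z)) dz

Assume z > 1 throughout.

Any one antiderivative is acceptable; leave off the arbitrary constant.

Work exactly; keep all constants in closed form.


The answer is -3*log(z - 1) - 3*log(z + 2) + sin(z) + 2*exp(-3*z)/3.
Step 1. Rewrite: now ∫((-6*z - 3)/(z**2 + z - 2)) dz + ∫(-2*exp(-3*z)) dz + ∫(cos(z)) dz.
Step 2. Evaluate the standard form: now sin(z) + ∫((-6*z - 3)/(z**2 + z - 2)) dz + ∫(-2*exp(-3*z)) dz.
Step 3. Evaluate the standard form: now sin(z) + ∫((-6*z - 3)/(z**2 + z - 2)) dz + 2*exp(-3*z)/3.
Step 4. Decompose ∫((-6*z - 3)/(z**2 + z - 2)) dz by partial fractions, (-6*z - 3)/(z**2 + z - 2) = -3/(z + 2) - 3/(z - 1): now sin(z) + ∫(-3/(z - 1)) dz + ∫(-3/(z + 2)) dz + 2*exp(-3*z)/3.
Step 5. Evaluate the standard form [assuming z > -2]: now -3*log(z + 2) + sin(z) + ∫(-3/(z - 1)) dz + 2*exp(-3*z)/3.
Step 6. Evaluate the standard form [assuming z > 1]: now -3*log(z - 1) - 3*log(z + 2) + sin(z) + 2*exp(-3*z)/3.
Answer: -3*log(z - 1) - 3*log(z + 2) + sin(z) + 2*exp(-3*z)/3.
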